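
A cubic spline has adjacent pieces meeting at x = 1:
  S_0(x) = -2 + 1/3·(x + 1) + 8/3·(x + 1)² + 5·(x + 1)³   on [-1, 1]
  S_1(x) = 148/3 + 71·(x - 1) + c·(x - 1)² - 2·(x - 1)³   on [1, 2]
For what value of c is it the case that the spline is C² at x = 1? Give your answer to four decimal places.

32.6667

S_0''(x) = 16/3 + 30·(x + 1), so S_0''(1) = 196/3. On the right, S_1''(1) = 2c, so c = 98/3.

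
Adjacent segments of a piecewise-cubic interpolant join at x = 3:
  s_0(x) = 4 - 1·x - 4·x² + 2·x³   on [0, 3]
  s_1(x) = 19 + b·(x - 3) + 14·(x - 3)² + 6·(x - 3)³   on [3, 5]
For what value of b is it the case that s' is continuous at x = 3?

29

s_0'(x) = -1 - 8·x + 6·x², so s_0'(3) = 29. On the right, s_1'(3) = b, so b = 29.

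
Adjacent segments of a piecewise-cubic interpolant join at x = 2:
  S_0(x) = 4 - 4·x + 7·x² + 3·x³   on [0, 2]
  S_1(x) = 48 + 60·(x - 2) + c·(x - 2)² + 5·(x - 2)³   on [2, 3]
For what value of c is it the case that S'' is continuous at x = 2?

25

S_0''(x) = 14 + 18·x, so S_0''(2) = 50. On the right, S_1''(2) = 2c, so c = 25.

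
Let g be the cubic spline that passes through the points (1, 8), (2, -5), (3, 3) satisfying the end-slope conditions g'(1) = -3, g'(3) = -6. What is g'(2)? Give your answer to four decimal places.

Put m_i = g'' at the i-th knot. Here h = (1, 1) and Δ = (-13, 8), so the interior equations h_(i-1)·m_(i-1) + 2(h_(i-1)+h_i)·m_i + h_i·m_(i+1) = 6(Δ_i − Δ_(i-1)) read
  1·m_0 + 4·m_1 + 1·m_2 = 6(Δ_1 - Δ_0) = 126
Clamped end conditions give two more equations: 2h_0·m_0 + h_0·m_1 = 6(Δ_0 - g'(1)) = -60 and h_1·m_1 + 2h_1·m_2 = 6(g'(3) - Δ_1) = -84.
Solving the tridiagonal system: m_0 = -63, m_1 = 66, m_2 = -75.
On [2, 3], g'(t) = b_1 + 2c_1·(t - 2) + 3d_1·(t - 2)² with b_1 = Δ_1 - h_1(2m_1 + m_2)/6 = -3/2, c_1 = m_1/2 = 33, d_1 = (m_2 - m_1)/(6h_1) = -47/2. So g'(2) = -3/2.

-1.5000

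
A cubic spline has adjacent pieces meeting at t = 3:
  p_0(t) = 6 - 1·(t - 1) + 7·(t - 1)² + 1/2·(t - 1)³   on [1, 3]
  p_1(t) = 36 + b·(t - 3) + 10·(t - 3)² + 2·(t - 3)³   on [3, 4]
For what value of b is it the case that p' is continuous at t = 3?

33

p_0'(t) = -1 + 14·(t - 1) + 3/2·(t - 1)², so p_0'(3) = 33. On the right, p_1'(3) = b, so b = 33.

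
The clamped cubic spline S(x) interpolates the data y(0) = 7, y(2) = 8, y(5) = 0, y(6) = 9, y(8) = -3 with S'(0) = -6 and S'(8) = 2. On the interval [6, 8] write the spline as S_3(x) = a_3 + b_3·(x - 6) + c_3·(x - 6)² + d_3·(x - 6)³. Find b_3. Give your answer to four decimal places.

2.9534

Put σ_i = S'' at the i-th knot. Here h = (2, 3, 1, 2) and Δ = (1/2, -8/3, 9, -6), so the interior equations h_(i-1)·σ_(i-1) + 2(h_(i-1)+h_i)·σ_i + h_i·σ_(i+1) = 6(Δ_i − Δ_(i-1)) read
  2·σ_0 + 10·σ_1 + 3·σ_2 = 6(Δ_1 - Δ_0) = -19
  3·σ_1 + 8·σ_2 + 1·σ_3 = 6(Δ_2 - Δ_1) = 70
  1·σ_2 + 6·σ_3 + 2·σ_4 = 6(Δ_3 - Δ_2) = -90
Clamped end conditions give two more equations: 2h_0·σ_0 + h_0·σ_1 = 6(Δ_0 - S'(0)) = 39 and h_3·σ_3 + 2h_3·σ_4 = 6(S'(8) - Δ_3) = 48.
Forward elimination and back-substitution give σ_0 = 1969/136, σ_1 = -643/68, σ_2 = 3169/204, σ_3 = -5285/204, σ_4 = 10181/408.
On [6, 8], with S_3(x) = a_3 + b_3·(x - 6) + c_3·(x - 6)² + d_3·(x - 6)³: c_3 = σ_3/2 = -5285/408, d_3 = (σ_4 - σ_3)/(6h_3) = 6917/1632, b_3 = Δ_3 - h_3(2σ_3 + σ_4)/6 = 1205/408.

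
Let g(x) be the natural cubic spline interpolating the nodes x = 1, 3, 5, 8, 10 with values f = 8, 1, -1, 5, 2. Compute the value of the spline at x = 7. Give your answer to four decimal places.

Let m_i = g''(x_i). Step sizes h_i = 2, 2, 3, 2; slopes of the chords Δ_i = (y_(i+1) - y_i)/h_i = -7/2, -1, 2, -3/2.
  2·m_0 + 8·m_1 + 2·m_2 = 6(Δ_1 - Δ_0) = 15
  2·m_1 + 10·m_2 + 3·m_3 = 6(Δ_2 - Δ_1) = 18
  3·m_2 + 10·m_3 + 2·m_4 = 6(Δ_3 - Δ_2) = -21
Natural end conditions: m_0 = m_4 = 0.
Forward elimination and back-substitution give m_0 = 0, m_1 = 879/688, m_2 = 411/172, m_3 = -969/344, m_4 = 0.
On [5, 8], g(x) = -1 + 701/688·(x - 5) + 411/344·(x - 5)² - 199/688·(x - 5)³.
With (x - 5) = 2: g(7) = 1205/344.

3.5029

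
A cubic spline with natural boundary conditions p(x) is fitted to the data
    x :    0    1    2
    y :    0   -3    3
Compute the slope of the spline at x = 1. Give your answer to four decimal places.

1.5000

Let σ_i = p''(x_i). Step sizes h_i = 1, 1; slopes of the chords Δ_i = (y_(i+1) - y_i)/h_i = -3, 6.
  1·σ_0 + 4·σ_1 + 1·σ_2 = 6(Δ_1 - Δ_0) = 54
Natural end conditions: σ_0 = σ_2 = 0.
Forward elimination and back-substitution give σ_0 = 0, σ_1 = 27/2, σ_2 = 0.
On [1, 2], p'(x) = b_1 + 2c_1·(x - 1) + 3d_1·(x - 1)² with b_1 = Δ_1 - h_1(2σ_1 + σ_2)/6 = 3/2, c_1 = σ_1/2 = 27/4, d_1 = (σ_2 - σ_1)/(6h_1) = -9/4. So p'(1) = 3/2.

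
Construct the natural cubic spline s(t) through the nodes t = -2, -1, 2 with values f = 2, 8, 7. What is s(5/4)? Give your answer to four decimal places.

With m_i denoting the second derivative at x_i, h_i = 1, 3, and Δ_i = (y_(i+1) − y_i)/h_i = 6, -1/3:
  1·m_0 + 8·m_1 + 3·m_2 = 6(Δ_1 - Δ_0) = -38
Natural end conditions: m_0 = m_2 = 0.
Solving: m_0 = 0, m_1 = -19/4, m_2 = 0.
On [-1, 2], s(t) = 8 + 53/12·(t + 1) - 19/8·(t + 1)² + 19/72·(t + 1)³.
With (t + 1) = 9/4: s(5/4) = 4567/512.

8.9199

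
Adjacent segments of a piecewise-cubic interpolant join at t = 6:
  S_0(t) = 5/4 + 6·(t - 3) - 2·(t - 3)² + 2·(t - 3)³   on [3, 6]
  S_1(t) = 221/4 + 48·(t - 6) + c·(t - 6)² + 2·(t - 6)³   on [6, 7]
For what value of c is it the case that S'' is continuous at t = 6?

S_0''(t) = -4 + 12·(t - 3), so S_0''(6) = 32. On the right, S_1''(6) = 2c, so c = 16.

16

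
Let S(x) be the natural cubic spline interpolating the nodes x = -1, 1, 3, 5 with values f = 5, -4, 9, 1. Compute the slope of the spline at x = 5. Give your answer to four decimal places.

Let M_i = S''(x_i). Step sizes h_i = 2, 2, 2; slopes of the chords Δ_i = (y_(i+1) - y_i)/h_i = -9/2, 13/2, -4.
  2·M_0 + 8·M_1 + 2·M_2 = 6(Δ_1 - Δ_0) = 66
  2·M_1 + 8·M_2 + 2·M_3 = 6(Δ_2 - Δ_1) = -63
Natural end conditions: M_0 = M_3 = 0.
Solving the tridiagonal system: M_0 = 0, M_1 = 109/10, M_2 = -53/5, M_3 = 0.
On [3, 5], S'(x) = b_2 + 2c_2·(x - 3) + 3d_2·(x - 3)² with b_2 = Δ_2 - h_2(2M_2 + M_3)/6 = 46/15, c_2 = M_2/2 = -53/10, d_2 = (M_3 - M_2)/(6h_2) = 53/60. So S'(5) = -113/15.

-7.5333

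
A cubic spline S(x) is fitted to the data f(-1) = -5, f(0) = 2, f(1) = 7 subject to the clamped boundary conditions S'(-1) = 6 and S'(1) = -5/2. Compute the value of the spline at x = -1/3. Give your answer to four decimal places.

Write M_i for S''(x_i). With h_i = 1, 1 and divided differences Δ_i = 7, 5, the continuity of S' gives the tridiagonal system
  1·M_0 + 4·M_1 + 1·M_2 = 6(Δ_1 - Δ_0) = -12
Clamped end conditions give two more equations: 2h_0·M_0 + h_0·M_1 = 6(Δ_0 - S'(-1)) = 6 and h_1·M_1 + 2h_1·M_2 = 6(S'(1) - Δ_1) = -45.
Solving: M_0 = 7/4, M_1 = 5/2, M_2 = -95/4.
On [-1, 0], S(x) = -5 + 6·(x + 1) + 7/8·(x + 1)² + 1/8·(x + 1)³.
With (x + 1) = 2/3: S(-1/3) = -31/54.

-0.5741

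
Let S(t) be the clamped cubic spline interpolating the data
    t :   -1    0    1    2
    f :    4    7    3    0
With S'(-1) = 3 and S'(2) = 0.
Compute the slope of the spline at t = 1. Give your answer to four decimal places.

With m_i denoting the second derivative at x_i, h_i = 1, 1, 1, and Δ_i = (y_(i+1) − y_i)/h_i = 3, -4, -3:
  1·m_0 + 4·m_1 + 1·m_2 = 6(Δ_1 - Δ_0) = -42
  1·m_1 + 4·m_2 + 1·m_3 = 6(Δ_2 - Δ_1) = 6
Clamped end conditions give two more equations: 2h_0·m_0 + h_0·m_1 = 6(Δ_0 - S'(-1)) = 0 and h_2·m_2 + 2h_2·m_3 = 6(S'(2) - Δ_2) = 18.
Solving: m_0 = 32/5, m_1 = -64/5, m_2 = 14/5, m_3 = 38/5.
On [1, 2], S'(t) = b_2 + 2c_2·(t - 1) + 3d_2·(t - 1)² with b_2 = Δ_2 - h_2(2m_2 + m_3)/6 = -26/5, c_2 = m_2/2 = 7/5, d_2 = (m_3 - m_2)/(6h_2) = 4/5. So S'(1) = -26/5.

-5.2000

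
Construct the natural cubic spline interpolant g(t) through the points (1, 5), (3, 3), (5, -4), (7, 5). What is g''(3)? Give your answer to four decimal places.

Let M_i = g''(x_i). Step sizes h_i = 2, 2, 2; slopes of the chords Δ_i = (y_(i+1) - y_i)/h_i = -1, -7/2, 9/2.
  2·M_0 + 8·M_1 + 2·M_2 = 6(Δ_1 - Δ_0) = -15
  2·M_1 + 8·M_2 + 2·M_3 = 6(Δ_2 - Δ_1) = 48
Natural end conditions: M_0 = M_3 = 0.
Forward elimination and back-substitution give M_0 = 0, M_1 = -18/5, M_2 = 69/10, M_3 = 0.

-3.6000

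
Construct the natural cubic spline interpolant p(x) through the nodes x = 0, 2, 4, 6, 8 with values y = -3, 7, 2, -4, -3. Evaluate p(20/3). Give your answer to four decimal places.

-4.2884

With M_i denoting the second derivative at x_i, h_i = 2, 2, 2, 2, and Δ_i = (y_(i+1) − y_i)/h_i = 5, -5/2, -3, 1/2:
  2·M_0 + 8·M_1 + 2·M_2 = 6(Δ_1 - Δ_0) = -45
  2·M_1 + 8·M_2 + 2·M_3 = 6(Δ_2 - Δ_1) = -3
  2·M_2 + 8·M_3 + 2·M_4 = 6(Δ_3 - Δ_2) = 21
Natural end conditions: M_0 = M_4 = 0.
Solving the tridiagonal system: M_0 = 0, M_1 = -321/56, M_2 = 3/7, M_3 = 141/56, M_4 = 0.
On [6, 8], p(x) = -4 - 33/28·(x - 6) + 141/112·(x - 6)² - 47/224·(x - 6)³.
With (x - 6) = 2/3: p(20/3) = -1621/378.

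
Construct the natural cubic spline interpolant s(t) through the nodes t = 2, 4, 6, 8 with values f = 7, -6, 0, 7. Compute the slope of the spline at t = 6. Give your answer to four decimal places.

4.5000

Put σ_i = s'' at the i-th knot. Here h = (2, 2, 2) and Δ = (-13/2, 3, 7/2), so the interior equations h_(i-1)·σ_(i-1) + 2(h_(i-1)+h_i)·σ_i + h_i·σ_(i+1) = 6(Δ_i − Δ_(i-1)) read
  2·σ_0 + 8·σ_1 + 2·σ_2 = 6(Δ_1 - Δ_0) = 57
  2·σ_1 + 8·σ_2 + 2·σ_3 = 6(Δ_2 - Δ_1) = 3
Natural end conditions: σ_0 = σ_3 = 0.
Solving: σ_0 = 0, σ_1 = 15/2, σ_2 = -3/2, σ_3 = 0.
On [6, 8], s'(t) = b_2 + 2c_2·(t - 6) + 3d_2·(t - 6)² with b_2 = Δ_2 - h_2(2σ_2 + σ_3)/6 = 9/2, c_2 = σ_2/2 = -3/4, d_2 = (σ_3 - σ_2)/(6h_2) = 1/8. So s'(6) = 9/2.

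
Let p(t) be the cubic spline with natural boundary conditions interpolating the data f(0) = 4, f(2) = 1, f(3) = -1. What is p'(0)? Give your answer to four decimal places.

-1.3333

Let M_i = p''(x_i). Step sizes h_i = 2, 1; slopes of the chords Δ_i = (y_(i+1) - y_i)/h_i = -3/2, -2.
  2·M_0 + 6·M_1 + 1·M_2 = 6(Δ_1 - Δ_0) = -3
Natural end conditions: M_0 = M_2 = 0.
Solving: M_0 = 0, M_1 = -1/2, M_2 = 0.
On [0, 2], p'(t) = b_0 + 2c_0·t + 3d_0·t² with b_0 = Δ_0 - h_0(2M_0 + M_1)/6 = -4/3, c_0 = M_0/2 = 0, d_0 = (M_1 - M_0)/(6h_0) = -1/24. So p'(0) = -4/3.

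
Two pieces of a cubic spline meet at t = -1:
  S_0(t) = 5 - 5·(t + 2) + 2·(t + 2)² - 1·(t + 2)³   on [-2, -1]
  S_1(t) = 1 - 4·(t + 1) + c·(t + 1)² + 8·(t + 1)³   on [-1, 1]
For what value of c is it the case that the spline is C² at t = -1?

-1

S_0''(t) = 4 - 6·(t + 2), so S_0''(-1) = -2. On the right, S_1''(-1) = 2c, so c = -1.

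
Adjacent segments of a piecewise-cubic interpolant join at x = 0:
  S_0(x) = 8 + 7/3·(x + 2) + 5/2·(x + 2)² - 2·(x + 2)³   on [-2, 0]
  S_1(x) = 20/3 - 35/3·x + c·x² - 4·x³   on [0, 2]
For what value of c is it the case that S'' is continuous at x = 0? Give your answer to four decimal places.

S_0''(x) = 5 - 12·(x + 2), so S_0''(0) = -19. On the right, S_1''(0) = 2c, so c = -19/2.

-9.5000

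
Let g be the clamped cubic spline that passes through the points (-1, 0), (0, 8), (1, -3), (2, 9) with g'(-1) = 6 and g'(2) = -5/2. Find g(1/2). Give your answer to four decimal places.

1.6458

With m_i denoting the second derivative at x_i, h_i = 1, 1, 1, and Δ_i = (y_(i+1) − y_i)/h_i = 8, -11, 12:
  1·m_0 + 4·m_1 + 1·m_2 = 6(Δ_1 - Δ_0) = -114
  1·m_1 + 4·m_2 + 1·m_3 = 6(Δ_2 - Δ_1) = 138
Clamped end conditions give two more equations: 2h_0·m_0 + h_0·m_1 = 6(Δ_0 - g'(-1)) = 12 and h_2·m_2 + 2h_2·m_3 = 6(g'(2) - Δ_2) = -87.
Solving the tridiagonal system: m_0 = 491/15, m_1 = -802/15, m_2 = 1007/15, m_3 = -1156/15.
On [0, 1], g(x) = 8 - 131/30·x - 401/15·x² + 201/10·x³.
With x = 1/2: g(1/2) = 79/48.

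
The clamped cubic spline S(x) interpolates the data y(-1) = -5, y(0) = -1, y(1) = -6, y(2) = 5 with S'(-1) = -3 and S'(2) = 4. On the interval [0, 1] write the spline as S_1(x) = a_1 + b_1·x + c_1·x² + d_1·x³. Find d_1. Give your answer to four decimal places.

12.8000

Let M_i = S''(x_i). Step sizes h_i = 1, 1, 1; slopes of the chords Δ_i = (y_(i+1) - y_i)/h_i = 4, -5, 11.
  1·M_0 + 4·M_1 + 1·M_2 = 6(Δ_1 - Δ_0) = -54
  1·M_1 + 4·M_2 + 1·M_3 = 6(Δ_2 - Δ_1) = 96
Clamped end conditions give two more equations: 2h_0·M_0 + h_0·M_1 = 6(Δ_0 - S'(-1)) = 42 and h_2·M_2 + 2h_2·M_3 = 6(S'(2) - Δ_2) = -42.
Solving: M_0 = 568/15, M_1 = -506/15, M_2 = 646/15, M_3 = -638/15.
On [0, 1], with S_1(x) = a_1 + b_1·x + c_1·x² + d_1·x³: c_1 = M_1/2 = -253/15, d_1 = (M_2 - M_1)/(6h_1) = 64/5, b_1 = Δ_1 - h_1(2M_1 + M_2)/6 = -14/15.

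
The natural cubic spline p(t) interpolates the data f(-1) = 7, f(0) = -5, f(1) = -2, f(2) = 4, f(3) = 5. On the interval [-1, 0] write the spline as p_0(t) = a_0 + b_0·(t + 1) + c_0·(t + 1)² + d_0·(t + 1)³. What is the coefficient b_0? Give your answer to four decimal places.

-15.7143

Write σ_i for p''(x_i). With h_i = 1, 1, 1, 1 and divided differences Δ_i = -12, 3, 6, 1, the continuity of p' gives the tridiagonal system
  1·σ_0 + 4·σ_1 + 1·σ_2 = 6(Δ_1 - Δ_0) = 90
  1·σ_1 + 4·σ_2 + 1·σ_3 = 6(Δ_2 - Δ_1) = 18
  1·σ_2 + 4·σ_3 + 1·σ_4 = 6(Δ_3 - Δ_2) = -30
Natural end conditions: σ_0 = σ_4 = 0.
Hence σ_0 = 0, σ_1 = 156/7, σ_2 = 6/7, σ_3 = -54/7, σ_4 = 0.
On [-1, 0], with p_0(t) = a_0 + b_0·(t + 1) + c_0·(t + 1)² + d_0·(t + 1)³: c_0 = σ_0/2 = 0, d_0 = (σ_1 - σ_0)/(6h_0) = 26/7, b_0 = Δ_0 - h_0(2σ_0 + σ_1)/6 = -110/7.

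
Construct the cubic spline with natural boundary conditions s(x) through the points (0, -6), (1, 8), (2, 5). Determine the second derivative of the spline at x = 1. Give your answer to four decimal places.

-25.5000

With M_i denoting the second derivative at x_i, h_i = 1, 1, and Δ_i = (y_(i+1) − y_i)/h_i = 14, -3:
  1·M_0 + 4·M_1 + 1·M_2 = 6(Δ_1 - Δ_0) = -102
Natural end conditions: M_0 = M_2 = 0.
Hence M_0 = 0, M_1 = -51/2, M_2 = 0.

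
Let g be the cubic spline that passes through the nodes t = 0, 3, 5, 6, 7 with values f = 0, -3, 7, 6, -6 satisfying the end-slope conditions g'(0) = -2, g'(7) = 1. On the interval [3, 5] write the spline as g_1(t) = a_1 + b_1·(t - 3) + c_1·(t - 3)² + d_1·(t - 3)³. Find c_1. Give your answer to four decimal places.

Let M_i = g''(x_i). Step sizes h_i = 3, 2, 1, 1; slopes of the chords Δ_i = (y_(i+1) - y_i)/h_i = -1, 5, -1, -12.
  3·M_0 + 10·M_1 + 2·M_2 = 6(Δ_1 - Δ_0) = 36
  2·M_1 + 6·M_2 + 1·M_3 = 6(Δ_2 - Δ_1) = -36
  1·M_2 + 4·M_3 + 1·M_4 = 6(Δ_3 - Δ_2) = -66
Clamped end conditions give two more equations: 2h_0·M_0 + h_0·M_1 = 6(Δ_0 - g'(0)) = 6 and h_3·M_3 + 2h_3·M_4 = 6(g'(7) - Δ_3) = 78.
Solving the tridiagonal system: M_0 = -5/4, M_1 = 9/2, M_2 = -21/8, M_3 = -117/4, M_4 = 429/8.
On [3, 5], with g_1(t) = a_1 + b_1·(t - 3) + c_1·(t - 3)² + d_1·(t - 3)³: c_1 = M_1/2 = 9/4, d_1 = (M_2 - M_1)/(6h_1) = -19/32, b_1 = Δ_1 - h_1(2M_1 + M_2)/6 = 23/8.

2.2500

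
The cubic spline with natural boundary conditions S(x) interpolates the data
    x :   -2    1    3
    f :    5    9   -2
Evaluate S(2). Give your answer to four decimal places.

Write m_i for S''(x_i). With h_i = 3, 2 and divided differences Δ_i = 4/3, -11/2, the continuity of S' gives the tridiagonal system
  3·m_0 + 10·m_1 + 2·m_2 = 6(Δ_1 - Δ_0) = -41
Natural end conditions: m_0 = m_2 = 0.
Hence m_0 = 0, m_1 = -41/10, m_2 = 0.
On [1, 3], S(x) = 9 - 83/30·(x - 1) - 41/20·(x - 1)² + 41/120·(x - 1)³.
With (x - 1) = 1: S(2) = 181/40.

4.5250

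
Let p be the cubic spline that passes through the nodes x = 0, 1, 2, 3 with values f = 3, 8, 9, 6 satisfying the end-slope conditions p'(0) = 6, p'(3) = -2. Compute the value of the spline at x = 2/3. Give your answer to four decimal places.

Put M_i = p'' at the i-th knot. Here h = (1, 1, 1) and Δ = (5, 1, -3), so the interior equations h_(i-1)·M_(i-1) + 2(h_(i-1)+h_i)·M_i + h_i·M_(i+1) = 6(Δ_i − Δ_(i-1)) read
  1·M_0 + 4·M_1 + 1·M_2 = 6(Δ_1 - Δ_0) = -24
  1·M_1 + 4·M_2 + 1·M_3 = 6(Δ_2 - Δ_1) = -24
Clamped end conditions give two more equations: 2h_0·M_0 + h_0·M_1 = 6(Δ_0 - p'(0)) = -6 and h_2·M_2 + 2h_2·M_3 = 6(p'(3) - Δ_2) = 6.
Solving the tridiagonal system: M_0 = -14/15, M_1 = -62/15, M_2 = -98/15, M_3 = 94/15.
On [0, 1], p(x) = 3 + 6·x - 7/15·x² - 8/15·x³.
With x = 2/3: p(2/3) = 2687/405.

6.6346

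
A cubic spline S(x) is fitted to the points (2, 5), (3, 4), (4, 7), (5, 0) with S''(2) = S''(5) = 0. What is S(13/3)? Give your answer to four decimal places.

Write M_i for S''(x_i). With h_i = 1, 1, 1 and divided differences Δ_i = -1, 3, -7, the continuity of S' gives the tridiagonal system
  1·M_0 + 4·M_1 + 1·M_2 = 6(Δ_1 - Δ_0) = 24
  1·M_1 + 4·M_2 + 1·M_3 = 6(Δ_2 - Δ_1) = -60
Natural end conditions: M_0 = M_3 = 0.
Forward elimination and back-substitution give M_0 = 0, M_1 = 52/5, M_2 = -88/5, M_3 = 0.
On [4, 5], S(x) = 7 - 17/15·(x - 4) - 44/5·(x - 4)² + 44/15·(x - 4)³.
With (x - 4) = 1/3: S(13/3) = 466/81.

5.7531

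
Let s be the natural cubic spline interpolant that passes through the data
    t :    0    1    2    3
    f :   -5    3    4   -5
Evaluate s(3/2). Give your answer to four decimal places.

4.7750

Write σ_i for s''(x_i). With h_i = 1, 1, 1 and divided differences Δ_i = 8, 1, -9, the continuity of s' gives the tridiagonal system
  1·σ_0 + 4·σ_1 + 1·σ_2 = 6(Δ_1 - Δ_0) = -42
  1·σ_1 + 4·σ_2 + 1·σ_3 = 6(Δ_2 - Δ_1) = -60
Natural end conditions: σ_0 = σ_3 = 0.
Hence σ_0 = 0, σ_1 = -36/5, σ_2 = -66/5, σ_3 = 0.
On [1, 2], s(t) = 3 + 28/5·(t - 1) - 18/5·(t - 1)² - 1·(t - 1)³.
With (t - 1) = 1/2: s(3/2) = 191/40.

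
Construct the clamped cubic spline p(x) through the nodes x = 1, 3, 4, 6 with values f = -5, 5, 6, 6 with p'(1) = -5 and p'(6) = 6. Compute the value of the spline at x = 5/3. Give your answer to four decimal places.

-4.6111

Write σ_i for p''(x_i). With h_i = 2, 1, 2 and divided differences Δ_i = 5, 1, 0, the continuity of p' gives the tridiagonal system
  2·σ_0 + 6·σ_1 + 1·σ_2 = 6(Δ_1 - Δ_0) = -24
  1·σ_1 + 6·σ_2 + 2·σ_3 = 6(Δ_2 - Δ_1) = -6
Clamped end conditions give two more equations: 2h_0·σ_0 + h_0·σ_1 = 6(Δ_0 - p'(1)) = 60 and h_2·σ_2 + 2h_2·σ_3 = 6(p'(6) - Δ_2) = 36.
Solving the tridiagonal system: σ_0 = 161/8, σ_1 = -41/4, σ_2 = -11/4, σ_3 = 83/8.
On [1, 3], p(x) = -5 - 5·(x - 1) + 161/16·(x - 1)² - 81/32·(x - 1)³.
With (x - 1) = 2/3: p(5/3) = -83/18.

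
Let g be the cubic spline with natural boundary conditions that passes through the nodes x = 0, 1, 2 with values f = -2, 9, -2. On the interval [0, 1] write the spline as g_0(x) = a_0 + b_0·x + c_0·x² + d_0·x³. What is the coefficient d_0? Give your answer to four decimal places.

With M_i denoting the second derivative at x_i, h_i = 1, 1, and Δ_i = (y_(i+1) − y_i)/h_i = 11, -11:
  1·M_0 + 4·M_1 + 1·M_2 = 6(Δ_1 - Δ_0) = -132
Natural end conditions: M_0 = M_2 = 0.
Hence M_0 = 0, M_1 = -33, M_2 = 0.
On [0, 1], with g_0(x) = a_0 + b_0·x + c_0·x² + d_0·x³: c_0 = M_0/2 = 0, d_0 = (M_1 - M_0)/(6h_0) = -11/2, b_0 = Δ_0 - h_0(2M_0 + M_1)/6 = 33/2.

-5.5000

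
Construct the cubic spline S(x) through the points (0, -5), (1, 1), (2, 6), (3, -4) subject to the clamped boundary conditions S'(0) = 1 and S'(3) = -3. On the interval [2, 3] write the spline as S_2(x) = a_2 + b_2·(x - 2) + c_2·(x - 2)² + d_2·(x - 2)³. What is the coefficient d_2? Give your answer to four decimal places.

11.6667

Put M_i = S'' at the i-th knot. Here h = (1, 1, 1) and Δ = (6, 5, -10), so the interior equations h_(i-1)·M_(i-1) + 2(h_(i-1)+h_i)·M_i + h_i·M_(i+1) = 6(Δ_i − Δ_(i-1)) read
  1·M_0 + 4·M_1 + 1·M_2 = 6(Δ_1 - Δ_0) = -6
  1·M_1 + 4·M_2 + 1·M_3 = 6(Δ_2 - Δ_1) = -90
Clamped end conditions give two more equations: 2h_0·M_0 + h_0·M_1 = 6(Δ_0 - S'(0)) = 30 and h_2·M_2 + 2h_2·M_3 = 6(S'(3) - Δ_2) = 42.
Hence M_0 = 40/3, M_1 = 10/3, M_2 = -98/3, M_3 = 112/3.
On [2, 3], with S_2(x) = a_2 + b_2·(x - 2) + c_2·(x - 2)² + d_2·(x - 2)³: c_2 = M_2/2 = -49/3, d_2 = (M_3 - M_2)/(6h_2) = 35/3, b_2 = Δ_2 - h_2(2M_2 + M_3)/6 = -16/3.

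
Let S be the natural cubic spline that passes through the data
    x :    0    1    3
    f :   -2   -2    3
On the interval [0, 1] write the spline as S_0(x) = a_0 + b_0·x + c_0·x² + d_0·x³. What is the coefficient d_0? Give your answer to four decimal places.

0.4167

Put σ_i = S'' at the i-th knot. Here h = (1, 2) and Δ = (0, 5/2), so the interior equations h_(i-1)·σ_(i-1) + 2(h_(i-1)+h_i)·σ_i + h_i·σ_(i+1) = 6(Δ_i − Δ_(i-1)) read
  1·σ_0 + 6·σ_1 + 2·σ_2 = 6(Δ_1 - Δ_0) = 15
Natural end conditions: σ_0 = σ_2 = 0.
Hence σ_0 = 0, σ_1 = 5/2, σ_2 = 0.
On [0, 1], with S_0(x) = a_0 + b_0·x + c_0·x² + d_0·x³: c_0 = σ_0/2 = 0, d_0 = (σ_1 - σ_0)/(6h_0) = 5/12, b_0 = Δ_0 - h_0(2σ_0 + σ_1)/6 = -5/12.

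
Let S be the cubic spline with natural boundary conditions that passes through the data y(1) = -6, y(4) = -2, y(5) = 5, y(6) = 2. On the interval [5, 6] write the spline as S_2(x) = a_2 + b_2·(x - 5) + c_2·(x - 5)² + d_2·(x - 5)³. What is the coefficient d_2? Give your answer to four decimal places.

Let M_i = S''(x_i). Step sizes h_i = 3, 1, 1; slopes of the chords Δ_i = (y_(i+1) - y_i)/h_i = 4/3, 7, -3.
  3·M_0 + 8·M_1 + 1·M_2 = 6(Δ_1 - Δ_0) = 34
  1·M_1 + 4·M_2 + 1·M_3 = 6(Δ_2 - Δ_1) = -60
Natural end conditions: M_0 = M_3 = 0.
Solving the tridiagonal system: M_0 = 0, M_1 = 196/31, M_2 = -514/31, M_3 = 0.
On [5, 6], with S_2(x) = a_2 + b_2·(x - 5) + c_2·(x - 5)² + d_2·(x - 5)³: c_2 = M_2/2 = -257/31, d_2 = (M_3 - M_2)/(6h_2) = 257/93, b_2 = Δ_2 - h_2(2M_2 + M_3)/6 = 235/93.

2.7634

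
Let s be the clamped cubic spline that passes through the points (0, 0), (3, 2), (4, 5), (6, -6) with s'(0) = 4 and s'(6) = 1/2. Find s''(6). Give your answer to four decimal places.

16.5000

Put m_i = s'' at the i-th knot. Here h = (3, 1, 2) and Δ = (2/3, 3, -11/2), so the interior equations h_(i-1)·m_(i-1) + 2(h_(i-1)+h_i)·m_i + h_i·m_(i+1) = 6(Δ_i − Δ_(i-1)) read
  3·m_0 + 8·m_1 + 1·m_2 = 6(Δ_1 - Δ_0) = 14
  1·m_1 + 6·m_2 + 2·m_3 = 6(Δ_2 - Δ_1) = -51
Clamped end conditions give two more equations: 2h_0·m_0 + h_0·m_1 = 6(Δ_0 - s'(0)) = -20 and h_2·m_2 + 2h_2·m_3 = 6(s'(6) - Δ_2) = 36.
Solving: m_0 = -19/3, m_1 = 6, m_2 = -15, m_3 = 33/2.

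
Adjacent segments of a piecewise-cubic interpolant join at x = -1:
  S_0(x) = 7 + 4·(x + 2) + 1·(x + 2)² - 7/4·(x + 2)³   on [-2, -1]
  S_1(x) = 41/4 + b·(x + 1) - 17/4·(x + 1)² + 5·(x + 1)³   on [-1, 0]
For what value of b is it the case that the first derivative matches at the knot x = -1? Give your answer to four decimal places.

S_0'(x) = 4 + 2·(x + 2) - 21/4·(x + 2)², so S_0'(-1) = 3/4. On the right, S_1'(-1) = b, so b = 3/4.

0.7500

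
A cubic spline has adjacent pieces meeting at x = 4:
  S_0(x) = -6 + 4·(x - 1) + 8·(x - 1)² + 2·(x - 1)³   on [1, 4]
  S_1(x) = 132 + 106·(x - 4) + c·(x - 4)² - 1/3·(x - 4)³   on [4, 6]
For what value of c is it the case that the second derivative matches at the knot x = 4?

S_0''(x) = 16 + 12·(x - 1), so S_0''(4) = 52. On the right, S_1''(4) = 2c, so c = 26.

26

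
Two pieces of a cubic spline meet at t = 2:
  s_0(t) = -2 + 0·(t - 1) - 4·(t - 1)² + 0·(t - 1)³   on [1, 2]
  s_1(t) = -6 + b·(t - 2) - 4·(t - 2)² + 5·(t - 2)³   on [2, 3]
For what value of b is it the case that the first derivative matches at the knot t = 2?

-8

s_0'(t) = 0 - 8·(t - 1) + 0·(t - 1)², so s_0'(2) = -8. On the right, s_1'(2) = b, so b = -8.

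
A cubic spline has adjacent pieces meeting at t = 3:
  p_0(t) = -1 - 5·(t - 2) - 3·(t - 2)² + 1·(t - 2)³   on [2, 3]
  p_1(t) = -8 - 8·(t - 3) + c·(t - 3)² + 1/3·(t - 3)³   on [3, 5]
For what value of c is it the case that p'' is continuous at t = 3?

p_0''(t) = -6 + 6·(t - 2), so p_0''(3) = 0. On the right, p_1''(3) = 2c, so c = 0.

0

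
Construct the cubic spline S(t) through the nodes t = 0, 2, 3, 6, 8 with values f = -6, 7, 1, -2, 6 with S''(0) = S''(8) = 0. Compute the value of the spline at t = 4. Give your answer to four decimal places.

-3.3734

Put m_i = S'' at the i-th knot. Here h = (2, 1, 3, 2) and Δ = (13/2, -6, -1, 4), so the interior equations h_(i-1)·m_(i-1) + 2(h_(i-1)+h_i)·m_i + h_i·m_(i+1) = 6(Δ_i − Δ_(i-1)) read
  2·m_0 + 6·m_1 + 1·m_2 = 6(Δ_1 - Δ_0) = -75
  1·m_1 + 8·m_2 + 3·m_3 = 6(Δ_2 - Δ_1) = 30
  3·m_2 + 10·m_3 + 2·m_4 = 6(Δ_3 - Δ_2) = 30
Natural end conditions: m_0 = m_4 = 0.
Solving: m_0 = 0, m_1 = -5535/416, m_2 = 1005/208, m_3 = 645/416, m_4 = 0.
On [3, 6], S(t) = 1 - 5497/832·(t - 3) + 1005/416·(t - 3)² - 35/192·(t - 3)³.
With (t - 3) = 1: S(4) = -2105/624.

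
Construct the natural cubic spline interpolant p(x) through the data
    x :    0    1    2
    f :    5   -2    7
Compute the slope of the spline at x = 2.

13

With m_i denoting the second derivative at x_i, h_i = 1, 1, and Δ_i = (y_(i+1) − y_i)/h_i = -7, 9:
  1·m_0 + 4·m_1 + 1·m_2 = 6(Δ_1 - Δ_0) = 96
Natural end conditions: m_0 = m_2 = 0.
Hence m_0 = 0, m_1 = 24, m_2 = 0.
On [1, 2], p'(x) = b_1 + 2c_1·(x - 1) + 3d_1·(x - 1)² with b_1 = Δ_1 - h_1(2m_1 + m_2)/6 = 1, c_1 = m_1/2 = 12, d_1 = (m_2 - m_1)/(6h_1) = -4. So p'(2) = 13.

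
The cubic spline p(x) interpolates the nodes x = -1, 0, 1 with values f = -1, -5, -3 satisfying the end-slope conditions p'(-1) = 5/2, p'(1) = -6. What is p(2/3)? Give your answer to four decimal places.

-2.6759

Put M_i = p'' at the i-th knot. Here h = (1, 1) and Δ = (-4, 2), so the interior equations h_(i-1)·M_(i-1) + 2(h_(i-1)+h_i)·M_i + h_i·M_(i+1) = 6(Δ_i − Δ_(i-1)) read
  1·M_0 + 4·M_1 + 1·M_2 = 6(Δ_1 - Δ_0) = 36
Clamped end conditions give two more equations: 2h_0·M_0 + h_0·M_1 = 6(Δ_0 - p'(-1)) = -39 and h_1·M_1 + 2h_1·M_2 = 6(p'(1) - Δ_1) = -48.
Forward elimination and back-substitution give M_0 = -131/4, M_1 = 53/2, M_2 = -149/4.
On [0, 1], p(x) = -5 - 5/8·x + 53/4·x² - 85/8·x³.
With x = 2/3: p(2/3) = -289/108.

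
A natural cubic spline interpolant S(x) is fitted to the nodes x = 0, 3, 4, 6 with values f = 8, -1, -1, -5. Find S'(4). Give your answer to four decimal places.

-0.3830

Let M_i = S''(x_i). Step sizes h_i = 3, 1, 2; slopes of the chords Δ_i = (y_(i+1) - y_i)/h_i = -3, 0, -2.
  3·M_0 + 8·M_1 + 1·M_2 = 6(Δ_1 - Δ_0) = 18
  1·M_1 + 6·M_2 + 2·M_3 = 6(Δ_2 - Δ_1) = -12
Natural end conditions: M_0 = M_3 = 0.
Forward elimination and back-substitution give M_0 = 0, M_1 = 120/47, M_2 = -114/47, M_3 = 0.
On [4, 6], S'(x) = b_2 + 2c_2·(x - 4) + 3d_2·(x - 4)² with b_2 = Δ_2 - h_2(2M_2 + M_3)/6 = -18/47, c_2 = M_2/2 = -57/47, d_2 = (M_3 - M_2)/(6h_2) = 19/94. So S'(4) = -18/47.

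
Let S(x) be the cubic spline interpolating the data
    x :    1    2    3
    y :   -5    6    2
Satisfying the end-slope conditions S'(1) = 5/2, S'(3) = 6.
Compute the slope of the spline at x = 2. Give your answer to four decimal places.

With m_i denoting the second derivative at x_i, h_i = 1, 1, and Δ_i = (y_(i+1) − y_i)/h_i = 11, -4:
  1·m_0 + 4·m_1 + 1·m_2 = 6(Δ_1 - Δ_0) = -90
Clamped end conditions give two more equations: 2h_0·m_0 + h_0·m_1 = 6(Δ_0 - S'(1)) = 51 and h_1·m_1 + 2h_1·m_2 = 6(S'(3) - Δ_1) = 60.
Solving: m_0 = 199/4, m_1 = -97/2, m_2 = 217/4.
On [2, 3], S'(x) = b_1 + 2c_1·(x - 2) + 3d_1·(x - 2)² with b_1 = Δ_1 - h_1(2m_1 + m_2)/6 = 25/8, c_1 = m_1/2 = -97/4, d_1 = (m_2 - m_1)/(6h_1) = 137/8. So S'(2) = 25/8.

3.1250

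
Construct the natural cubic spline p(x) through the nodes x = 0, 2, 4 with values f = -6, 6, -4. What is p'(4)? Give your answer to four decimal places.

-7.7500

Put m_i = p'' at the i-th knot. Here h = (2, 2) and Δ = (6, -5), so the interior equations h_(i-1)·m_(i-1) + 2(h_(i-1)+h_i)·m_i + h_i·m_(i+1) = 6(Δ_i − Δ_(i-1)) read
  2·m_0 + 8·m_1 + 2·m_2 = 6(Δ_1 - Δ_0) = -66
Natural end conditions: m_0 = m_2 = 0.
Hence m_0 = 0, m_1 = -33/4, m_2 = 0.
On [2, 4], p'(x) = b_1 + 2c_1·(x - 2) + 3d_1·(x - 2)² with b_1 = Δ_1 - h_1(2m_1 + m_2)/6 = 1/2, c_1 = m_1/2 = -33/8, d_1 = (m_2 - m_1)/(6h_1) = 11/16. So p'(4) = -31/4.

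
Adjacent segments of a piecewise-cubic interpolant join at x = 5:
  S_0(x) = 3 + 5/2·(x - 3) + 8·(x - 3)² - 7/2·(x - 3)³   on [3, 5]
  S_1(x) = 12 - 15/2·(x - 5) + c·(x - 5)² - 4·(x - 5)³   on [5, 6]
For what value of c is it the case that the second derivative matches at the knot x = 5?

-13

S_0''(x) = 16 - 21·(x - 3), so S_0''(5) = -26. On the right, S_1''(5) = 2c, so c = -13.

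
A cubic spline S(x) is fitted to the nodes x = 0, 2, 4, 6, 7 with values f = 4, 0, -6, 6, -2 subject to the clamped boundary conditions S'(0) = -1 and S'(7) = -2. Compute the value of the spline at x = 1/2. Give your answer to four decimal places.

3.5320

Let M_i = S''(x_i). Step sizes h_i = 2, 2, 2, 1; slopes of the chords Δ_i = (y_(i+1) - y_i)/h_i = -2, -3, 6, -8.
  2·M_0 + 8·M_1 + 2·M_2 = 6(Δ_1 - Δ_0) = -6
  2·M_1 + 8·M_2 + 2·M_3 = 6(Δ_2 - Δ_1) = 54
  2·M_2 + 6·M_3 + 1·M_4 = 6(Δ_3 - Δ_2) = -84
Clamped end conditions give two more equations: 2h_0·M_0 + h_0·M_1 = 6(Δ_0 - S'(0)) = -6 and h_3·M_3 + 2h_3·M_4 = 6(S'(7) - Δ_3) = 36.
Solving: M_0 = 29/43, M_1 = -187/43, M_2 = 590/43, M_3 = -1012/43, M_4 = 1280/43.
On [0, 2], S(x) = 4 - 1·x + 29/86·x² - 18/43·x³.
With x = 1/2: S(1/2) = 1215/344.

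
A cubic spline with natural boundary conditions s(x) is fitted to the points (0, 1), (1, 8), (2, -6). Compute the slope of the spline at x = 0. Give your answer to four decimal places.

Write M_i for s''(x_i). With h_i = 1, 1 and divided differences Δ_i = 7, -14, the continuity of s' gives the tridiagonal system
  1·M_0 + 4·M_1 + 1·M_2 = 6(Δ_1 - Δ_0) = -126
Natural end conditions: M_0 = M_2 = 0.
Solving: M_0 = 0, M_1 = -63/2, M_2 = 0.
On [0, 1], s'(x) = b_0 + 2c_0·x + 3d_0·x² with b_0 = Δ_0 - h_0(2M_0 + M_1)/6 = 49/4, c_0 = M_0/2 = 0, d_0 = (M_1 - M_0)/(6h_0) = -21/4. So s'(0) = 49/4.

12.2500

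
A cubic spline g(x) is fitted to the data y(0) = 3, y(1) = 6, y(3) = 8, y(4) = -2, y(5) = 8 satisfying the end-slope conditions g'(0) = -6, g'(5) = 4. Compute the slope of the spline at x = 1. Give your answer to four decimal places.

With M_i denoting the second derivative at x_i, h_i = 1, 2, 1, 1, and Δ_i = (y_(i+1) − y_i)/h_i = 3, 1, -10, 10:
  1·M_0 + 6·M_1 + 2·M_2 = 6(Δ_1 - Δ_0) = -12
  2·M_1 + 6·M_2 + 1·M_3 = 6(Δ_2 - Δ_1) = -66
  1·M_2 + 4·M_3 + 1·M_4 = 6(Δ_3 - Δ_2) = 120
Clamped end conditions give two more equations: 2h_0·M_0 + h_0·M_1 = 6(Δ_0 - g'(0)) = 54 and h_3·M_3 + 2h_3·M_4 = 6(g'(5) - Δ_3) = -36.
Solving: M_0 = 871/32, M_1 = -7/16, M_2 = -1171/64, M_3 = 1429/32, M_4 = -2581/64.
On [1, 3], g'(x) = b_1 + 2c_1·(x - 1) + 3d_1·(x - 1)² with b_1 = Δ_1 - h_1(2M_1 + M_2)/6 = 473/64, c_1 = M_1/2 = -7/32, d_1 = (M_2 - M_1)/(6h_1) = -381/256. So g'(1) = 473/64.

7.3906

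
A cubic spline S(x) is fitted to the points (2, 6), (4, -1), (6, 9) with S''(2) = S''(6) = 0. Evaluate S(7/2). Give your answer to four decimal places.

Let M_i = S''(x_i). Step sizes h_i = 2, 2; slopes of the chords Δ_i = (y_(i+1) - y_i)/h_i = -7/2, 5.
  2·M_0 + 8·M_1 + 2·M_2 = 6(Δ_1 - Δ_0) = 51
Natural end conditions: M_0 = M_2 = 0.
Solving: M_0 = 0, M_1 = 51/8, M_2 = 0.
On [2, 4], S(x) = 6 - 45/8·(x - 2) + 0·(x - 2)² + 17/32·(x - 2)³.
With (x - 2) = 3/2: S(7/2) = -165/256.

-0.6445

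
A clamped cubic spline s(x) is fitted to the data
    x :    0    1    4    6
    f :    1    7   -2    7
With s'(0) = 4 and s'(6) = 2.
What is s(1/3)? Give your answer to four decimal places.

With M_i denoting the second derivative at x_i, h_i = 1, 3, 2, and Δ_i = (y_(i+1) − y_i)/h_i = 6, -3, 9/2:
  1·M_0 + 8·M_1 + 3·M_2 = 6(Δ_1 - Δ_0) = -54
  3·M_1 + 10·M_2 + 2·M_3 = 6(Δ_2 - Δ_1) = 45
Clamped end conditions give two more equations: 2h_0·M_0 + h_0·M_1 = 6(Δ_0 - s'(0)) = 12 and h_2·M_2 + 2h_2·M_3 = 6(s'(6) - Δ_2) = -15.
Solving: M_0 = 311/26, M_1 = -155/13, M_2 = 255/26, M_3 = -225/26.
On [0, 1], s(x) = 1 + 4·x + 311/52·x² - 207/52·x³.
With x = 1/3: s(1/3) = 667/234.

2.8504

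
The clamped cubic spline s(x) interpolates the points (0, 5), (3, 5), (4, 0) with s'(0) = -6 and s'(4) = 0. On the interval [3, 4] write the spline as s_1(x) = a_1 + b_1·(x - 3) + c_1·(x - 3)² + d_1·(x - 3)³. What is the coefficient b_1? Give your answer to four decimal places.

-4.8750

Let M_i = s''(x_i). Step sizes h_i = 3, 1; slopes of the chords Δ_i = (y_(i+1) - y_i)/h_i = 0, -5.
  3·M_0 + 8·M_1 + 1·M_2 = 6(Δ_1 - Δ_0) = -30
Clamped end conditions give two more equations: 2h_0·M_0 + h_0·M_1 = 6(Δ_0 - s'(0)) = 36 and h_1·M_1 + 2h_1·M_2 = 6(s'(4) - Δ_1) = 30.
Solving the tridiagonal system: M_0 = 45/4, M_1 = -21/2, M_2 = 81/4.
On [3, 4], with s_1(x) = a_1 + b_1·(x - 3) + c_1·(x - 3)² + d_1·(x - 3)³: c_1 = M_1/2 = -21/4, d_1 = (M_2 - M_1)/(6h_1) = 41/8, b_1 = Δ_1 - h_1(2M_1 + M_2)/6 = -39/8.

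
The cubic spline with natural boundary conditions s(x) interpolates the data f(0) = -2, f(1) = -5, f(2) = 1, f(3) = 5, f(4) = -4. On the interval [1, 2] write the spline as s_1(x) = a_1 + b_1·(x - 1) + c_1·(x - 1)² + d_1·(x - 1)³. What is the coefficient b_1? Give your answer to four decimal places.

1.6429

Put M_i = s'' at the i-th knot. Here h = (1, 1, 1, 1) and Δ = (-3, 6, 4, -9), so the interior equations h_(i-1)·M_(i-1) + 2(h_(i-1)+h_i)·M_i + h_i·M_(i+1) = 6(Δ_i − Δ_(i-1)) read
  1·M_0 + 4·M_1 + 1·M_2 = 6(Δ_1 - Δ_0) = 54
  1·M_1 + 4·M_2 + 1·M_3 = 6(Δ_2 - Δ_1) = -12
  1·M_2 + 4·M_3 + 1·M_4 = 6(Δ_3 - Δ_2) = -78
Natural end conditions: M_0 = M_4 = 0.
Forward elimination and back-substitution give M_0 = 0, M_1 = 195/14, M_2 = -12/7, M_3 = -267/14, M_4 = 0.
On [1, 2], with s_1(x) = a_1 + b_1·(x - 1) + c_1·(x - 1)² + d_1·(x - 1)³: c_1 = M_1/2 = 195/28, d_1 = (M_2 - M_1)/(6h_1) = -73/28, b_1 = Δ_1 - h_1(2M_1 + M_2)/6 = 23/14.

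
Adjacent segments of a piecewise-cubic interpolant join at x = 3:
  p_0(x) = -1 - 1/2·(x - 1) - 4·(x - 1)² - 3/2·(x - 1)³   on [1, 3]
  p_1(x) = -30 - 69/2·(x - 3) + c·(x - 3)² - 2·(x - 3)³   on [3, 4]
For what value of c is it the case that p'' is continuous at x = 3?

p_0''(x) = -8 - 9·(x - 1), so p_0''(3) = -26. On the right, p_1''(3) = 2c, so c = -13.

-13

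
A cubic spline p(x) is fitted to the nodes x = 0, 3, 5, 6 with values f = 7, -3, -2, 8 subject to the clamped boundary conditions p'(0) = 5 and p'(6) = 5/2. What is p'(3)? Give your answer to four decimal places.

-5.6579

Put σ_i = p'' at the i-th knot. Here h = (3, 2, 1) and Δ = (-10/3, 1/2, 10), so the interior equations h_(i-1)·σ_(i-1) + 2(h_(i-1)+h_i)·σ_i + h_i·σ_(i+1) = 6(Δ_i − Δ_(i-1)) read
  3·σ_0 + 10·σ_1 + 2·σ_2 = 6(Δ_1 - Δ_0) = 23
  2·σ_1 + 6·σ_2 + 1·σ_3 = 6(Δ_2 - Δ_1) = 57
Clamped end conditions give two more equations: 2h_0·σ_0 + h_0·σ_1 = 6(Δ_0 - p'(0)) = -50 and h_2·σ_2 + 2h_2·σ_3 = 6(p'(6) - Δ_2) = -45.
Solving: σ_0 = -545/57, σ_1 = 140/57, σ_2 = 773/57, σ_3 = -1669/57.
On [3, 5], p'(x) = b_1 + 2c_1·(x - 3) + 3d_1·(x - 3)² with b_1 = Δ_1 - h_1(2σ_1 + σ_2)/6 = -215/38, c_1 = σ_1/2 = 70/57, d_1 = (σ_2 - σ_1)/(6h_1) = 211/228. So p'(3) = -215/38.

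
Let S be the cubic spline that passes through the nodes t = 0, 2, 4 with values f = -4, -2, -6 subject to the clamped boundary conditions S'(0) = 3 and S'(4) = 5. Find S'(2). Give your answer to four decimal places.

Put σ_i = S'' at the i-th knot. Here h = (2, 2) and Δ = (1, -2), so the interior equations h_(i-1)·σ_(i-1) + 2(h_(i-1)+h_i)·σ_i + h_i·σ_(i+1) = 6(Δ_i − Δ_(i-1)) read
  2·σ_0 + 8·σ_1 + 2·σ_2 = 6(Δ_1 - Δ_0) = -18
Clamped end conditions give two more equations: 2h_0·σ_0 + h_0·σ_1 = 6(Δ_0 - S'(0)) = -12 and h_1·σ_1 + 2h_1·σ_2 = 6(S'(4) - Δ_1) = 42.
Hence σ_0 = -1/4, σ_1 = -11/2, σ_2 = 53/4.
On [2, 4], S'(t) = b_1 + 2c_1·(t - 2) + 3d_1·(t - 2)² with b_1 = Δ_1 - h_1(2σ_1 + σ_2)/6 = -11/4, c_1 = σ_1/2 = -11/4, d_1 = (σ_2 - σ_1)/(6h_1) = 25/16. So S'(2) = -11/4.

-2.7500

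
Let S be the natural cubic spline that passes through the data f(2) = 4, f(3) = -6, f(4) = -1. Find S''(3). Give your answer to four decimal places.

Put M_i = S'' at the i-th knot. Here h = (1, 1) and Δ = (-10, 5), so the interior equations h_(i-1)·M_(i-1) + 2(h_(i-1)+h_i)·M_i + h_i·M_(i+1) = 6(Δ_i − Δ_(i-1)) read
  1·M_0 + 4·M_1 + 1·M_2 = 6(Δ_1 - Δ_0) = 90
Natural end conditions: M_0 = M_2 = 0.
Solving: M_0 = 0, M_1 = 45/2, M_2 = 0.

22.5000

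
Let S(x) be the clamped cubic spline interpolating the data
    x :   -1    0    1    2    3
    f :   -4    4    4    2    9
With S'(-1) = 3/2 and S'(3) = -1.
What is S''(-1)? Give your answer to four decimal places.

28.5179

Write M_i for S''(x_i). With h_i = 1, 1, 1, 1 and divided differences Δ_i = 8, 0, -2, 7, the continuity of S' gives the tridiagonal system
  1·M_0 + 4·M_1 + 1·M_2 = 6(Δ_1 - Δ_0) = -48
  1·M_1 + 4·M_2 + 1·M_3 = 6(Δ_2 - Δ_1) = -12
  1·M_2 + 4·M_3 + 1·M_4 = 6(Δ_3 - Δ_2) = 54
Clamped end conditions give two more equations: 2h_0·M_0 + h_0·M_1 = 6(Δ_0 - S'(-1)) = 39 and h_3·M_3 + 2h_3·M_4 = 6(S'(3) - Δ_3) = -48.
Solving the tridiagonal system: M_0 = 1597/56, M_1 = -505/28, M_2 = -35/8, M_3 = 659/28, M_4 = -2003/56.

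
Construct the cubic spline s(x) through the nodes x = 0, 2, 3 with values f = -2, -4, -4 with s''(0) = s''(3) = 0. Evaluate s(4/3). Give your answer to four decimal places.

-3.5802

Let M_i = s''(x_i). Step sizes h_i = 2, 1; slopes of the chords Δ_i = (y_(i+1) - y_i)/h_i = -1, 0.
  2·M_0 + 6·M_1 + 1·M_2 = 6(Δ_1 - Δ_0) = 6
Natural end conditions: M_0 = M_2 = 0.
Forward elimination and back-substitution give M_0 = 0, M_1 = 1, M_2 = 0.
On [0, 2], s(x) = -2 - 4/3·x + 0·x² + 1/12·x³.
With x = 4/3: s(4/3) = -290/81.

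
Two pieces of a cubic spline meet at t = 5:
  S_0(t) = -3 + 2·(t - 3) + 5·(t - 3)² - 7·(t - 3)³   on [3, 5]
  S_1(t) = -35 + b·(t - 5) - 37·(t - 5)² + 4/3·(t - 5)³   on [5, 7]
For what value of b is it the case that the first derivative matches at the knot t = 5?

S_0'(t) = 2 + 10·(t - 3) - 21·(t - 3)², so S_0'(5) = -62. On the right, S_1'(5) = b, so b = -62.

-62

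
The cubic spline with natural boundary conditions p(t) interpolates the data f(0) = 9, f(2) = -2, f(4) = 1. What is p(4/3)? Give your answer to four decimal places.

0.3704

Put M_i = p'' at the i-th knot. Here h = (2, 2) and Δ = (-11/2, 3/2), so the interior equations h_(i-1)·M_(i-1) + 2(h_(i-1)+h_i)·M_i + h_i·M_(i+1) = 6(Δ_i − Δ_(i-1)) read
  2·M_0 + 8·M_1 + 2·M_2 = 6(Δ_1 - Δ_0) = 42
Natural end conditions: M_0 = M_2 = 0.
Solving the tridiagonal system: M_0 = 0, M_1 = 21/4, M_2 = 0.
On [0, 2], p(t) = 9 - 29/4·t + 0·t² + 7/16·t³.
With t = 4/3: p(4/3) = 10/27.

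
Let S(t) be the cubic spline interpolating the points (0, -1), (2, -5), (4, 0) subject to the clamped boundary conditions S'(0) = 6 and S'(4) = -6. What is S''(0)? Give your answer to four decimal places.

Put σ_i = S'' at the i-th knot. Here h = (2, 2) and Δ = (-2, 5/2), so the interior equations h_(i-1)·σ_(i-1) + 2(h_(i-1)+h_i)·σ_i + h_i·σ_(i+1) = 6(Δ_i − Δ_(i-1)) read
  2·σ_0 + 8·σ_1 + 2·σ_2 = 6(Δ_1 - Δ_0) = 27
Clamped end conditions give two more equations: 2h_0·σ_0 + h_0·σ_1 = 6(Δ_0 - S'(0)) = -48 and h_1·σ_1 + 2h_1·σ_2 = 6(S'(4) - Δ_1) = -51.
Solving: σ_0 = -147/8, σ_1 = 51/4, σ_2 = -153/8.

-18.3750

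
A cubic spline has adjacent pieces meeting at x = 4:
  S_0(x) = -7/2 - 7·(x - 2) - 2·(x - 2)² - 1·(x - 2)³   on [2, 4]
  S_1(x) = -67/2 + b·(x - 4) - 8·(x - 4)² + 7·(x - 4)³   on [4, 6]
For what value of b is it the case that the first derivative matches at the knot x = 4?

S_0'(x) = -7 - 4·(x - 2) - 3·(x - 2)², so S_0'(4) = -27. On the right, S_1'(4) = b, so b = -27.

-27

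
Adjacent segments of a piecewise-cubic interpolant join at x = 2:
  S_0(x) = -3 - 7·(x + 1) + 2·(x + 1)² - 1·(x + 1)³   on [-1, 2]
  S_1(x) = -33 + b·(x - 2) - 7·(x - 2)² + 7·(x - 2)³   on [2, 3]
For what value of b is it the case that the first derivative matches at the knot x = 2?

S_0'(x) = -7 + 4·(x + 1) - 3·(x + 1)², so S_0'(2) = -22. On the right, S_1'(2) = b, so b = -22.

-22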